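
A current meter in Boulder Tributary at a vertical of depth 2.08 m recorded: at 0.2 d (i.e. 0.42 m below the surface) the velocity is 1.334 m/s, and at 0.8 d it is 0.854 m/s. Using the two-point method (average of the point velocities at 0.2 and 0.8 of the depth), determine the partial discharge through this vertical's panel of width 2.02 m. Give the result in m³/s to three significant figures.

v̄ = (1.334 + 0.854) / 2 = 1.094 m/s
q = v̄ × d × w = 1.094 × 2.08 × 2.02 = 4.597 m³/s

4.60 m³/s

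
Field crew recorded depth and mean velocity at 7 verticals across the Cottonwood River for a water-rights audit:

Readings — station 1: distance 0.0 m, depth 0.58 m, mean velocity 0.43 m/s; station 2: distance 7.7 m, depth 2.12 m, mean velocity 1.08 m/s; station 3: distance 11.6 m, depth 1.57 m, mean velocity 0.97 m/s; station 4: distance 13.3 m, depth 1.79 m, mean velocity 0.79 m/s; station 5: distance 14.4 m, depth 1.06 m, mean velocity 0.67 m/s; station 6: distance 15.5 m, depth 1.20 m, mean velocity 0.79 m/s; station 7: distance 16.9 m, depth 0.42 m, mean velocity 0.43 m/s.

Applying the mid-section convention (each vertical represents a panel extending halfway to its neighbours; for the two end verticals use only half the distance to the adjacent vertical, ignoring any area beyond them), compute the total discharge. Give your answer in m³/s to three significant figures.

w_1 = (7.7 − 0.0)/2 = 3.85 m; q_1 = 0.43 × 0.58 × 3.85 = 0.9602 m³/s
w_2 = (11.6 − 0.0)/2 = 5.8 m; q_2 = 1.08 × 2.12 × 5.8 = 13.28 m³/s
w_3 = (13.3 − 7.7)/2 = 2.8 m; q_3 = 0.97 × 1.57 × 2.8 = 4.264 m³/s
w_4 = (14.4 − 11.6)/2 = 1.4 m; q_4 = 0.79 × 1.79 × 1.4 = 1.980 m³/s
w_5 = (15.5 − 13.3)/2 = 1.1 m; q_5 = 0.67 × 1.06 × 1.1 = 0.7812 m³/s
w_6 = (16.9 − 14.4)/2 = 1.25 m; q_6 = 0.79 × 1.20 × 1.25 = 1.185 m³/s
w_7 = (16.9 − 15.5)/2 = 0.7 m; q_7 = 0.43 × 0.42 × 0.7 = 0.1264 m³/s
Q = Σ qᵢ = 22.58 m³/s

22.6 m³/s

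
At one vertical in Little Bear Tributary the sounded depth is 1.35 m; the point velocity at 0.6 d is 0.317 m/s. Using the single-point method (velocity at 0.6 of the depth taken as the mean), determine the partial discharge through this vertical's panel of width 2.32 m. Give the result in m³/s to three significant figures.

0.993 m³/s

v̄ = v₀.₆ = 0.317 m/s
q = v̄ × d × w = 0.3170 × 1.35 × 2.32 = 0.9928 m³/s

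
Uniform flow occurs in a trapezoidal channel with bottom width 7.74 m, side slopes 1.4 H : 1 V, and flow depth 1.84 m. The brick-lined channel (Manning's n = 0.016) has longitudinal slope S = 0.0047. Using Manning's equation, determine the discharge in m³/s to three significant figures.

A = (b + z·y)·y = (7.74 + 1.4×1.84)×1.84 = 18.98 m²
P = b + 2y√(1+z²) = 7.74 + 2×1.84×√(1+1.4²) = 14.07 m
R = A/P = 18.98/14.07 = 1.349 m
Q = (1/n)·A·R^(2/3)·S^(1/2) = (1/0.016) × 18.98 × 1.349^(2/3) × 0.0047^(1/2) = 99.29 m³/s

99.3 m³/s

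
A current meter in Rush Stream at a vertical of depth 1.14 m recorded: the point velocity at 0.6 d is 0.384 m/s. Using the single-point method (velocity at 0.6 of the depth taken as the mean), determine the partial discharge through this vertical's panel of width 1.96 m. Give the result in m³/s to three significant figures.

v̄ = v₀.₆ = 0.384 m/s
q = v̄ × d × w = 0.3840 × 1.14 × 1.96 = 0.8580 m³/s

0.858 m³/s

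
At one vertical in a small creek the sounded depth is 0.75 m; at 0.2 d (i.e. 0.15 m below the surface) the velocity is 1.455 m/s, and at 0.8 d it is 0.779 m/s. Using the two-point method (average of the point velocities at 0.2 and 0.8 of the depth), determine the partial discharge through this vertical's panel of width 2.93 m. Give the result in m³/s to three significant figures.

v̄ = (1.455 + 0.779) / 2 = 1.117 m/s
q = v̄ × d × w = 1.117 × 0.75 × 2.93 = 2.455 m³/s

2.45 m³/s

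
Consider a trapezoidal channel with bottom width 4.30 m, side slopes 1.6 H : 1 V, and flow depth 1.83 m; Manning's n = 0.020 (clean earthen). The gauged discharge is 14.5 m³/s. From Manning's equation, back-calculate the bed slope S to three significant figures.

0.000385

A = (b + z·y)·y = (4.30 + 1.6×1.83)×1.83 = 13.23 m²
P = b + 2y√(1+z²) = 4.30 + 2×1.83×√(1+1.6²) = 11.21 m
R = A/P = 13.23/11.21 = 1.180 m
S = (Q·n / (1·A·R^(2/3)))² = (14.5×0.020 / (1×13.23×1.117))² = 0.0003853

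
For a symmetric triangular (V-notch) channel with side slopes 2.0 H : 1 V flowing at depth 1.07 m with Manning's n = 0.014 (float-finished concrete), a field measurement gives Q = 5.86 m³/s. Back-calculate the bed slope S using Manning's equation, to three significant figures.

A = z·y² = 2.0×1.07² = 2.290 m²
P = 2y√(1+z²) = 2×1.07×√(1+2.0²) = 4.785 m
R = A/P = 2.290/4.785 = 0.4785 m
S = (Q·n / (1·A·R^(2/3)))² = (5.86×0.014 / (1×2.290×0.6118))² = 0.003430

0.00343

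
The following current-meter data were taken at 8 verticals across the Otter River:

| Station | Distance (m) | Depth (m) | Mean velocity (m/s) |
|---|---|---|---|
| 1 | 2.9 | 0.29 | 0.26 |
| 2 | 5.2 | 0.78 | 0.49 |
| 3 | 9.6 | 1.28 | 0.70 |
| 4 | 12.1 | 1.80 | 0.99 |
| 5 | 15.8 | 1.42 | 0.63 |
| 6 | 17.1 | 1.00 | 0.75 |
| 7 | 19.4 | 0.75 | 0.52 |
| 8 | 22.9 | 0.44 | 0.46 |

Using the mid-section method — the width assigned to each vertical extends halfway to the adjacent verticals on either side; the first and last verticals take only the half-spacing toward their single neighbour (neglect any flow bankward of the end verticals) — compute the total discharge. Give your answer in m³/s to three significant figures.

15.1 m³/s

w_1 = (5.2 − 2.9)/2 = 1.15 m; q_1 = 0.26 × 0.29 × 1.15 = 0.08671 m³/s
w_2 = (9.6 − 2.9)/2 = 3.35 m; q_2 = 0.49 × 0.78 × 3.35 = 1.280 m³/s
w_3 = (12.1 − 5.2)/2 = 3.45 m; q_3 = 0.70 × 1.28 × 3.45 = 3.091 m³/s
w_4 = (15.8 − 9.6)/2 = 3.1 m; q_4 = 0.99 × 1.80 × 3.1 = 5.524 m³/s
w_5 = (17.1 − 12.1)/2 = 2.5 m; q_5 = 0.63 × 1.42 × 2.5 = 2.237 m³/s
w_6 = (19.4 − 15.8)/2 = 1.8 m; q_6 = 0.75 × 1.00 × 1.8 = 1.350 m³/s
w_7 = (22.9 − 17.1)/2 = 2.9 m; q_7 = 0.52 × 0.75 × 2.9 = 1.131 m³/s
w_8 = (22.9 − 19.4)/2 = 1.75 m; q_8 = 0.46 × 0.44 × 1.75 = 0.3542 m³/s
Q = Σ qᵢ = 15.05 m³/s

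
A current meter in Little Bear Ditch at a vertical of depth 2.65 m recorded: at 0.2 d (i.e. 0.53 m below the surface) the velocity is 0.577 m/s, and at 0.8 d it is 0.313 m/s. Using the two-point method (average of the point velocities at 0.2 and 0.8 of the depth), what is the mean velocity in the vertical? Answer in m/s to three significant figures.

v̄ = (0.577 + 0.313) / 2 = 0.4450 m/s

0.445 m/s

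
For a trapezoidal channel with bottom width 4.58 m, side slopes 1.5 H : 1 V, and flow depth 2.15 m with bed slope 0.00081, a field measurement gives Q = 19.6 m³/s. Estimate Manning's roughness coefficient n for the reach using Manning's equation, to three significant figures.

A = (b + z·y)·y = (4.58 + 1.5×2.15)×2.15 = 16.78 m²
P = b + 2y√(1+z²) = 4.58 + 2×2.15×√(1+1.5²) = 12.33 m
R = A/P = 16.78/12.33 = 1.361 m
n = (1/Q)·A·R^(2/3)·S^(1/2) = (1/19.6) × 16.78 × 1.228 × 0.02846 = 0.02992

0.0299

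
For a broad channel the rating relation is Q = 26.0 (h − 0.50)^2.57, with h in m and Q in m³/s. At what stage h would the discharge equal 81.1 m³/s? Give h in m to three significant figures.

2.06 m

h − h₀ = (Q/C)^(1/b) = (81.1/26.0)^(1/2.57) = 1.557 m
h = 0.50 + 1.557 = 2.057 m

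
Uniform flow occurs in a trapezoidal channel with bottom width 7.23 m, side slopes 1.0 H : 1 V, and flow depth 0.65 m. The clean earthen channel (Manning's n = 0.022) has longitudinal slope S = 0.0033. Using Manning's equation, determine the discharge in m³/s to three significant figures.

9.14 m³/s

A = (b + z·y)·y = (7.23 + 1.0×0.65)×0.65 = 5.122 m²
P = b + 2y√(1+z²) = 7.23 + 2×0.65×√(1+1.0²) = 9.068 m
R = A/P = 5.122/9.068 = 0.5648 m
Q = (1/n)·A·R^(2/3)·S^(1/2) = (1/0.022) × 5.122 × 0.5648^(2/3) × 0.0033^(1/2) = 9.139 m³/s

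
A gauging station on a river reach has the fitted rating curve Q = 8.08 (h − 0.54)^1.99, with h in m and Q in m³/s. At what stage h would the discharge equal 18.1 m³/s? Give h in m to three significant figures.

h − h₀ = (Q/C)^(1/b) = (18.1/8.08)^(1/1.99) = 1.500 m
h = 0.54 + 1.500 = 2.040 m

2.04 m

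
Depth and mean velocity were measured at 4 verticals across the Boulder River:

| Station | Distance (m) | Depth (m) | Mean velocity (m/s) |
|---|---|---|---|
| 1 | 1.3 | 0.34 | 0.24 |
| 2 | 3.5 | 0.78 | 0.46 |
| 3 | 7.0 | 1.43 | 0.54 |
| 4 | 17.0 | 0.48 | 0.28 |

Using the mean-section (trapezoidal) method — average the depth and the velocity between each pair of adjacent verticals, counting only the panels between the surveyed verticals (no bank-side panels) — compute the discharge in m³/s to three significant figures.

Panel 1-2: Δb = 2.2 m, d̄ = (0.34+0.78)/2 = 0.56, v̄ = (0.24+0.46)/2 = 0.35 → q = 2.2×0.56×0.35 = 0.4312 m³/s
Panel 2-3: Δb = 3.5 m, d̄ = (0.78+1.43)/2 = 1.105, v̄ = (0.46+0.54)/2 = 0.5 → q = 3.5×1.105×0.5 = 1.934 m³/s
Panel 3-4: Δb = 10 m, d̄ = (1.43+0.48)/2 = 0.955, v̄ = (0.54+0.28)/2 = 0.41 → q = 10×0.955×0.41 = 3.916 m³/s
Q = Σ q = 6.280 m³/s

6.28 m³/s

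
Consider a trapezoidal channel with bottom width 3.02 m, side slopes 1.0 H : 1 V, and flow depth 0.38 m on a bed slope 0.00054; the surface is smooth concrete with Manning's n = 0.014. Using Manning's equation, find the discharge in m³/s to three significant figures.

A = (b + z·y)·y = (3.02 + 1.0×0.38)×0.38 = 1.292 m²
P = b + 2y√(1+z²) = 3.02 + 2×0.38×√(1+1.0²) = 4.095 m
R = A/P = 1.292/4.095 = 0.3155 m
Q = (1/n)·A·R^(2/3)·S^(1/2) = (1/0.014) × 1.292 × 0.3155^(2/3) × 0.00054^(1/2) = 0.9939 m³/s

0.994 m³/s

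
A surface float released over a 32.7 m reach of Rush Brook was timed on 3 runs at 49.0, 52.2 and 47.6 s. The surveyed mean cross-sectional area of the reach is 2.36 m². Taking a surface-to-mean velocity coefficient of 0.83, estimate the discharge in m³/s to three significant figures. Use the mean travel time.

1.29 m³/s

t̄ = (49.0 + 52.2 + 47.6) / 3 = 49.6 s
v_surface = L / t̄ = 32.7 / 49.6 = 0.6593 m/s
v_mean = 0.83 × 0.6593 = 0.5472 m/s
Q = A × v_mean = 2.36 × 0.5472 = 1.291 m³/s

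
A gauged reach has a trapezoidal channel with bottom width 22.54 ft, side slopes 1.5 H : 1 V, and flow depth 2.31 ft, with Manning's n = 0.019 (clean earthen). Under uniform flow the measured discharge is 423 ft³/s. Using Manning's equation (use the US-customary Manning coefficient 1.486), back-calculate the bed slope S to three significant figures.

0.00334

A = (b + z·y)·y = (22.54 + 1.5×2.31)×2.31 = 60.07 ft²
P = b + 2y√(1+z²) = 22.54 + 2×2.31×√(1+1.5²) = 30.87 ft
R = A/P = 60.07/30.87 = 1.946 ft
S = (Q·n / (1.486·A·R^(2/3)))² = (423×0.019 / (1.486×60.07×1.559))² = 0.003336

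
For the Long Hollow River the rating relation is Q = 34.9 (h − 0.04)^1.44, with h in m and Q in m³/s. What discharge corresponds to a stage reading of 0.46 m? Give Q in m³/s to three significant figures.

Q = 34.9 × (0.46 − 0.04)^1.44 = 34.9 × 0.42^1.44 = 10.01 m³/s

10.0 m³/s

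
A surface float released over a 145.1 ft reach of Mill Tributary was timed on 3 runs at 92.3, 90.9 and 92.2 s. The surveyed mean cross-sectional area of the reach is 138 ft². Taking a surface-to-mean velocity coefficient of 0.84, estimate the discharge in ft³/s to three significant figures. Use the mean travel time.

183 ft³/s

t̄ = (92.3 + 90.9 + 92.2) / 3 = 91.8 s
v_surface = L / t̄ = 145.1 / 91.8 = 1.581 ft/s
v_mean = 0.84 × 1.581 = 1.328 ft/s
Q = A × v_mean = 138 × 1.328 = 183.2 ft³/s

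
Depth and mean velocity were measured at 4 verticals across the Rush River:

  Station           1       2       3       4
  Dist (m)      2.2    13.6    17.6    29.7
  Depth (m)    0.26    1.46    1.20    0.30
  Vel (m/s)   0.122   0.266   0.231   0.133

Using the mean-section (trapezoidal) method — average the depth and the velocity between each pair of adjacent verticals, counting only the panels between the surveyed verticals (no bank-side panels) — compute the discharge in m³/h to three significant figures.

17600 m³/h

Panel 1-2: Δb = 11.4 m, d̄ = (0.26+1.46)/2 = 0.86, v̄ = (0.122+0.266)/2 = 0.194 → q = 11.4×0.86×0.194 = 1.902 m³/s
Panel 2-3: Δb = 4 m, d̄ = (1.46+1.20)/2 = 1.33, v̄ = (0.266+0.231)/2 = 0.2485 → q = 4×1.33×0.2485 = 1.322 m³/s
Panel 3-4: Δb = 12.1 m, d̄ = (1.20+0.30)/2 = 0.75, v̄ = (0.231+0.133)/2 = 0.182 → q = 12.1×0.75×0.182 = 1.652 m³/s
Q = Σ q = 4.876 m³/s
= 4.876 × 3600 = 17550 m³/h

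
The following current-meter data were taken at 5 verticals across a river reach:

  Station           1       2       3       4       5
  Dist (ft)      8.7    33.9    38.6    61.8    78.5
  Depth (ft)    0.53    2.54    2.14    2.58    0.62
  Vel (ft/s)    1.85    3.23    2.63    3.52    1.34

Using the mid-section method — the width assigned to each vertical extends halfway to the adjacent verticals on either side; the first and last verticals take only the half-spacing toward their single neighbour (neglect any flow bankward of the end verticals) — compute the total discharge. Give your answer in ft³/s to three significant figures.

402 ft³/s

w_1 = (33.9 − 8.7)/2 = 12.6 ft; q_1 = 1.85 × 0.53 × 12.6 = 12.35 ft³/s
w_2 = (38.6 − 8.7)/2 = 14.95 ft; q_2 = 3.23 × 2.54 × 14.95 = 122.7 ft³/s
w_3 = (61.8 − 33.9)/2 = 13.95 ft; q_3 = 2.63 × 2.14 × 13.95 = 78.51 ft³/s
w_4 = (78.5 − 38.6)/2 = 19.95 ft; q_4 = 3.52 × 2.58 × 19.95 = 181.2 ft³/s
w_5 = (78.5 − 61.8)/2 = 8.35 ft; q_5 = 1.34 × 0.62 × 8.35 = 6.937 ft³/s
Q = Σ qᵢ = 401.6 ft³/s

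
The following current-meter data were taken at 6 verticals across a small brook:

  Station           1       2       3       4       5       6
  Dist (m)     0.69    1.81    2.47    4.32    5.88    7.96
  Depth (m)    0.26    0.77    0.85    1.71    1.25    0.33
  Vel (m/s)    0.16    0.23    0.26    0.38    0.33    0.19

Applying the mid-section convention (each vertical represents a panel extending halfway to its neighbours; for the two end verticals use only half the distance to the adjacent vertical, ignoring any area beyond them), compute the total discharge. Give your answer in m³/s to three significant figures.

2.38 m³/s

w_1 = (1.81 − 0.69)/2 = 0.56 m; q_1 = 0.16 × 0.26 × 0.56 = 0.02330 m³/s
w_2 = (2.47 − 0.69)/2 = 0.89 m; q_2 = 0.23 × 0.77 × 0.89 = 0.1576 m³/s
w_3 = (4.32 − 1.81)/2 = 1.255 m; q_3 = 0.26 × 0.85 × 1.255 = 0.2774 m³/s
w_4 = (5.88 − 2.47)/2 = 1.705 m; q_4 = 0.38 × 1.71 × 1.705 = 1.108 m³/s
w_5 = (7.96 − 4.32)/2 = 1.82 m; q_5 = 0.33 × 1.25 × 1.82 = 0.7508 m³/s
w_6 = (7.96 − 5.88)/2 = 1.04 m; q_6 = 0.19 × 0.33 × 1.04 = 0.06521 m³/s
Q = Σ qᵢ = 2.382 m³/s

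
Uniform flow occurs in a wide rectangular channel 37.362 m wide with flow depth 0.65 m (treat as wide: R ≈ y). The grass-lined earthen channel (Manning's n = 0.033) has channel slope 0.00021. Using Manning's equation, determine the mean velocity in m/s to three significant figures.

A = b·y = 37.362 × 0.65 = 24.29 m²
Wide channel: R ≈ y = 0.65 m
Q = (1/n)·A·R^(2/3)·S^(1/2) = (1/0.033) × 24.29 × 0.6500^(2/3) × 0.00021^(1/2) = 8.002 m³/s
V = Q/A = 8.002/24.29 = 0.3295 m/s

0.330 m/s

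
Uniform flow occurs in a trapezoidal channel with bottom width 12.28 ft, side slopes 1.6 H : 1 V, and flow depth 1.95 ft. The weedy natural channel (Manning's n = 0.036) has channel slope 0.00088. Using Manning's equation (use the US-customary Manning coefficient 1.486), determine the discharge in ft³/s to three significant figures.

A = (b + z·y)·y = (12.28 + 1.6×1.95)×1.95 = 30.03 ft²
P = b + 2y√(1+z²) = 12.28 + 2×1.95×√(1+1.6²) = 19.64 ft
R = A/P = 30.03/19.64 = 1.529 ft
Q = (1.486/n)·A·R^(2/3)·S^(1/2) = (1.486/0.036) × 30.03 × 1.529^(2/3) × 0.00088^(1/2) = 48.81 ft³/s

48.8 ft³/s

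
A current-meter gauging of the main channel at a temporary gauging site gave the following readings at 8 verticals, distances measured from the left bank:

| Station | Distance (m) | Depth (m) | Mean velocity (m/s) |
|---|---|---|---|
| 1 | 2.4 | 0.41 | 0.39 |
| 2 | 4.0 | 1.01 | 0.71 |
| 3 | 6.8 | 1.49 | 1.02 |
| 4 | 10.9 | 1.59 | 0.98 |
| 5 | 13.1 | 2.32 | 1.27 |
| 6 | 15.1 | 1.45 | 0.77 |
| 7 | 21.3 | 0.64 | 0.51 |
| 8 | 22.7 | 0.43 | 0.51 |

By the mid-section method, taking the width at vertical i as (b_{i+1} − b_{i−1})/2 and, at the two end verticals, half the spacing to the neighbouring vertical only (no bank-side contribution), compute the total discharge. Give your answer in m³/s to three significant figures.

24.0 m³/s

w_1 = (4.0 − 2.4)/2 = 0.8 m; q_1 = 0.39 × 0.41 × 0.8 = 0.1279 m³/s
w_2 = (6.8 − 2.4)/2 = 2.2 m; q_2 = 0.71 × 1.01 × 2.2 = 1.578 m³/s
w_3 = (10.9 − 4.0)/2 = 3.45 m; q_3 = 1.02 × 1.49 × 3.45 = 5.243 m³/s
w_4 = (13.1 − 6.8)/2 = 3.15 m; q_4 = 0.98 × 1.59 × 3.15 = 4.908 m³/s
w_5 = (15.1 − 10.9)/2 = 2.1 m; q_5 = 1.27 × 2.32 × 2.1 = 6.187 m³/s
w_6 = (21.3 − 13.1)/2 = 4.1 m; q_6 = 0.77 × 1.45 × 4.1 = 4.578 m³/s
w_7 = (22.7 − 15.1)/2 = 3.8 m; q_7 = 0.51 × 0.64 × 3.8 = 1.240 m³/s
w_8 = (22.7 − 21.3)/2 = 0.7 m; q_8 = 0.51 × 0.43 × 0.7 = 0.1535 m³/s
Q = Σ qᵢ = 24.02 m³/s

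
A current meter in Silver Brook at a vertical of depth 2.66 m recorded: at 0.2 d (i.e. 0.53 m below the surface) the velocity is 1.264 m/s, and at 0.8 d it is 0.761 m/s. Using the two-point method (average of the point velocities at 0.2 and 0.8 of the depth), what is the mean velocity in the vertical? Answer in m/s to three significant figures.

v̄ = (1.264 + 0.761) / 2 = 1.013 m/s

1.01 m/s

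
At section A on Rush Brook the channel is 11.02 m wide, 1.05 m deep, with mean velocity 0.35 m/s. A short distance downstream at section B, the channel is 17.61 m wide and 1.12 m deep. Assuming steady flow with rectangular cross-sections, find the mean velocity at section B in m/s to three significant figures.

Q = A₁V₁ = (11.02×1.05) × 0.35 = 4.050 m³/s
A₂ = 17.61 × 1.12 = 19.72 m²
V₂ = Q/A₂ = 4.050/19.72 = 0.2053 m/s

0.205 m/s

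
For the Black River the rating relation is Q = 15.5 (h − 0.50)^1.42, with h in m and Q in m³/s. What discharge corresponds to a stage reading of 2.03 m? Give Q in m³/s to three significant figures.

Q = 15.5 × (2.03 − 0.50)^1.42 = 15.5 × 1.53^1.42 = 28.35 m³/s

28.4 m³/s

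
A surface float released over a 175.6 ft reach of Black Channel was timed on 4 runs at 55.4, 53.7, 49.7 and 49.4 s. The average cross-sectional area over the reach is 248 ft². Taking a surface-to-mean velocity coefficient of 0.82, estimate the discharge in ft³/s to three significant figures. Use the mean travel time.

686 ft³/s

t̄ = (55.4 + 53.7 + 49.7 + 49.4) / 4 = 52.05 s
v_surface = L / t̄ = 175.6 / 52.05 = 3.374 ft/s
v_mean = 0.82 × 3.374 = 2.766 ft/s
Q = A × v_mean = 248 × 2.766 = 686.1 ft³/s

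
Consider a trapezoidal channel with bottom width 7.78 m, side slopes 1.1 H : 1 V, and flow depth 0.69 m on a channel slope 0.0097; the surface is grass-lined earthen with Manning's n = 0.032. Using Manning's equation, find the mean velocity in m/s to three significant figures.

A = (b + z·y)·y = (7.78 + 1.1×0.69)×0.69 = 5.892 m²
P = b + 2y√(1+z²) = 7.78 + 2×0.69×√(1+1.1²) = 9.832 m
R = A/P = 5.892/9.832 = 0.5993 m
Q = (1/n)·A·R^(2/3)·S^(1/2) = (1/0.032) × 5.892 × 0.5993^(2/3) × 0.0097^(1/2) = 12.89 m³/s
V = Q/A = 12.89/5.892 = 2.188 m/s

2.19 m/s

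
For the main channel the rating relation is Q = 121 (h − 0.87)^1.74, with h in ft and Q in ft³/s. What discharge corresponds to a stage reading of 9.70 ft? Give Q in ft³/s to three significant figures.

5350 ft³/s

Q = 121 × (9.70 − 0.87)^1.74 = 121 × 8.83^1.74 = 5355 ft³/s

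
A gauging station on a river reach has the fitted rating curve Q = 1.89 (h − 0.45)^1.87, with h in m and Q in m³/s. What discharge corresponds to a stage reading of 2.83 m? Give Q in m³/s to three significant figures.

Q = 1.89 × (2.83 − 0.45)^1.87 = 1.89 × 2.38^1.87 = 9.564 m³/s

9.56 m³/s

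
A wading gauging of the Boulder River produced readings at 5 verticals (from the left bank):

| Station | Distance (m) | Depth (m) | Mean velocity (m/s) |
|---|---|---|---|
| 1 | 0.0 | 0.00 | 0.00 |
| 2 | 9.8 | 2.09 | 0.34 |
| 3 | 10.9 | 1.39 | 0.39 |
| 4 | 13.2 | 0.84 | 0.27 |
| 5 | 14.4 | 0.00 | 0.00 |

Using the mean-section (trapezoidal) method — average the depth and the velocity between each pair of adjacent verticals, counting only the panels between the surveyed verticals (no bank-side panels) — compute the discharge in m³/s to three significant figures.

Panel 1-2: Δb = 9.8 m, d̄ = (0.00+2.09)/2 = 1.045, v̄ = (0.00+0.34)/2 = 0.17 → q = 9.8×1.045×0.17 = 1.741 m³/s
Panel 2-3: Δb = 1.1 m, d̄ = (2.09+1.39)/2 = 1.74, v̄ = (0.34+0.39)/2 = 0.365 → q = 1.1×1.74×0.365 = 0.6986 m³/s
Panel 3-4: Δb = 2.3 m, d̄ = (1.39+0.84)/2 = 1.115, v̄ = (0.39+0.27)/2 = 0.33 → q = 2.3×1.115×0.33 = 0.8463 m³/s
Panel 4-5: Δb = 1.2 m, d̄ = (0.84+0.00)/2 = 0.42, v̄ = (0.27+0.00)/2 = 0.135 → q = 1.2×0.42×0.135 = 0.06804 m³/s
Q = Σ q = 3.354 m³/s

3.35 m³/s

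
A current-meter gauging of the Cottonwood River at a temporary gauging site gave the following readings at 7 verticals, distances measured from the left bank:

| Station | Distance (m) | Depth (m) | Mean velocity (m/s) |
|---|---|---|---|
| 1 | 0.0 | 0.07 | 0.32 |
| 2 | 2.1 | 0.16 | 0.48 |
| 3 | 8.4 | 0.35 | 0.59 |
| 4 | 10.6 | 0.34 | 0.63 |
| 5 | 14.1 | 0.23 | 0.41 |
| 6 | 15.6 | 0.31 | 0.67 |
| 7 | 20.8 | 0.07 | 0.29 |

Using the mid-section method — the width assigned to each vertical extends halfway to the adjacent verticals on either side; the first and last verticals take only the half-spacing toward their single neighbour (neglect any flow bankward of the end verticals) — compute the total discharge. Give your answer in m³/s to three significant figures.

w_1 = (2.1 − 0.0)/2 = 1.05 m; q_1 = 0.32 × 0.07 × 1.05 = 0.02352 m³/s
w_2 = (8.4 − 0.0)/2 = 4.2 m; q_2 = 0.48 × 0.16 × 4.2 = 0.3226 m³/s
w_3 = (10.6 − 2.1)/2 = 4.25 m; q_3 = 0.59 × 0.35 × 4.25 = 0.8776 m³/s
w_4 = (14.1 − 8.4)/2 = 2.85 m; q_4 = 0.63 × 0.34 × 2.85 = 0.6105 m³/s
w_5 = (15.6 − 10.6)/2 = 2.5 m; q_5 = 0.41 × 0.23 × 2.5 = 0.2358 m³/s
w_6 = (20.8 − 14.1)/2 = 3.35 m; q_6 = 0.67 × 0.31 × 3.35 = 0.6958 m³/s
w_7 = (20.8 − 15.6)/2 = 2.6 m; q_7 = 0.29 × 0.07 × 2.6 = 0.05278 m³/s
Q = Σ qᵢ = 2.819 m³/s

2.82 m³/s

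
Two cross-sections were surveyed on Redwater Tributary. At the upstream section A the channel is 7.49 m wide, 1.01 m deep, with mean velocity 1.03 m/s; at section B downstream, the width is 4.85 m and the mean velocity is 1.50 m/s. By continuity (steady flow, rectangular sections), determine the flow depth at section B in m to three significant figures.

1.07 m

Q = A₁V₁ = (7.49×1.01) × 1.03 = 7.792 m³/s
d₂ = Q/(b₂ V₂) = 7.792/(4.85×1.50) = 1.071 m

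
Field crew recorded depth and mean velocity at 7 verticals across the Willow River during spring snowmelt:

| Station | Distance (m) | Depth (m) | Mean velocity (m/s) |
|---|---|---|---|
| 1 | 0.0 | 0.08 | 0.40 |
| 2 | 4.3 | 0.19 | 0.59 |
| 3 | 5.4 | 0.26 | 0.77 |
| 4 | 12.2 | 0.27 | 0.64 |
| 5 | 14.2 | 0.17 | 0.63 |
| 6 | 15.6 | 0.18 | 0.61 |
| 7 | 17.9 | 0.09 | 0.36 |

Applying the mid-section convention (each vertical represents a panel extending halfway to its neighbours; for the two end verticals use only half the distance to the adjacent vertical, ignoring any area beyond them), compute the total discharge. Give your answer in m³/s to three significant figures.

w_1 = (4.3 − 0.0)/2 = 2.15 m; q_1 = 0.40 × 0.08 × 2.15 = 0.06880 m³/s
w_2 = (5.4 − 0.0)/2 = 2.7 m; q_2 = 0.59 × 0.19 × 2.7 = 0.3027 m³/s
w_3 = (12.2 − 4.3)/2 = 3.95 m; q_3 = 0.77 × 0.26 × 3.95 = 0.7908 m³/s
w_4 = (14.2 − 5.4)/2 = 4.4 m; q_4 = 0.64 × 0.27 × 4.4 = 0.7603 m³/s
w_5 = (15.6 − 12.2)/2 = 1.7 m; q_5 = 0.63 × 0.17 × 1.7 = 0.1821 m³/s
w_6 = (17.9 − 14.2)/2 = 1.85 m; q_6 = 0.61 × 0.18 × 1.85 = 0.2031 m³/s
w_7 = (17.9 − 15.6)/2 = 1.15 m; q_7 = 0.36 × 0.09 × 1.15 = 0.03726 m³/s
Q = Σ qᵢ = 2.345 m³/s

2.35 m³/s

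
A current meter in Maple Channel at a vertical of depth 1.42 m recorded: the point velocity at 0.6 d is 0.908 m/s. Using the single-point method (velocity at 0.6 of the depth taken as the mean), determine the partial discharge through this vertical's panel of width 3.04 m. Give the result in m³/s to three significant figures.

3.92 m³/s

v̄ = v₀.₆ = 0.908 m/s
q = v̄ × d × w = 0.9080 × 1.42 × 3.04 = 3.920 m³/s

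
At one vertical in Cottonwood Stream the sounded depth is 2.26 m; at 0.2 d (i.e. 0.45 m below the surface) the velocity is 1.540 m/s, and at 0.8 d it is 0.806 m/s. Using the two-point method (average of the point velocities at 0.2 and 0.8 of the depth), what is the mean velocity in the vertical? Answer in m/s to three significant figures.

v̄ = (1.540 + 0.806) / 2 = 1.173 m/s

1.17 m/s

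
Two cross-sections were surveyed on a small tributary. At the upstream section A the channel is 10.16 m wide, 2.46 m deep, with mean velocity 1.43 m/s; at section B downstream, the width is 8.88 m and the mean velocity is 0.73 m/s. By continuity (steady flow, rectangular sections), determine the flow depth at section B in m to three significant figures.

Q = A₁V₁ = (10.16×2.46) × 1.43 = 35.74 m³/s
d₂ = Q/(b₂ V₂) = 35.74/(8.88×0.73) = 5.514 m

5.51 m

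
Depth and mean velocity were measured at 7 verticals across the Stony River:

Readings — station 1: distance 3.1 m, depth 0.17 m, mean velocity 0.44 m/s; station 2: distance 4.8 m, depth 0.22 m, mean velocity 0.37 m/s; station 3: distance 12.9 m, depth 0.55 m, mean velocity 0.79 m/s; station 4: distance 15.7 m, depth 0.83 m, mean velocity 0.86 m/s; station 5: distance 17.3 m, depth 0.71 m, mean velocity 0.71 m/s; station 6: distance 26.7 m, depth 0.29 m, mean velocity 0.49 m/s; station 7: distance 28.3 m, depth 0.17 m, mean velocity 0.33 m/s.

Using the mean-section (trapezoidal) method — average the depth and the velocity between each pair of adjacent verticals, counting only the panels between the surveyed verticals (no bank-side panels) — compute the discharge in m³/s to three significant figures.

7.47 m³/s

Panel 1-2: Δb = 1.7 m, d̄ = (0.17+0.22)/2 = 0.195, v̄ = (0.44+0.37)/2 = 0.405 → q = 1.7×0.195×0.405 = 0.1343 m³/s
Panel 2-3: Δb = 8.1 m, d̄ = (0.22+0.55)/2 = 0.385, v̄ = (0.37+0.79)/2 = 0.58 → q = 8.1×0.385×0.58 = 1.809 m³/s
Panel 3-4: Δb = 2.8 m, d̄ = (0.55+0.83)/2 = 0.69, v̄ = (0.79+0.86)/2 = 0.825 → q = 2.8×0.69×0.825 = 1.594 m³/s
Panel 4-5: Δb = 1.6 m, d̄ = (0.83+0.71)/2 = 0.77, v̄ = (0.86+0.71)/2 = 0.785 → q = 1.6×0.77×0.785 = 0.9671 m³/s
Panel 5-6: Δb = 9.4 m, d̄ = (0.71+0.29)/2 = 0.5, v̄ = (0.71+0.49)/2 = 0.6 → q = 9.4×0.5×0.6 = 2.820 m³/s
Panel 6-7: Δb = 1.6 m, d̄ = (0.29+0.17)/2 = 0.23, v̄ = (0.49+0.33)/2 = 0.41 → q = 1.6×0.23×0.41 = 0.1509 m³/s
Q = Σ q = 7.475 m³/s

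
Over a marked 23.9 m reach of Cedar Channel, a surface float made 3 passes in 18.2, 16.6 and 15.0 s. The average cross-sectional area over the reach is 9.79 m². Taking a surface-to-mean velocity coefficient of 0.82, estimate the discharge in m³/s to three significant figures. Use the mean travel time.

t̄ = (18.2 + 16.6 + 15.0) / 3 = 16.6 s
v_surface = L / t̄ = 23.9 / 16.6 = 1.440 m/s
v_mean = 0.82 × 1.440 = 1.181 m/s
Q = A × v_mean = 9.79 × 1.181 = 11.56 m³/s

11.6 m³/s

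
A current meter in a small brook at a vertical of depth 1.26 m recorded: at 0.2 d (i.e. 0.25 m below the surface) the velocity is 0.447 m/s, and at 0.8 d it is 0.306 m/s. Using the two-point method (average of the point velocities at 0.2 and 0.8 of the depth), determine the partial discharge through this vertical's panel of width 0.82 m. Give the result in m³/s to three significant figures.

v̄ = (0.447 + 0.306) / 2 = 0.3765 m/s
q = v̄ × d × w = 0.3765 × 1.26 × 0.82 = 0.3890 m³/s

0.389 m³/s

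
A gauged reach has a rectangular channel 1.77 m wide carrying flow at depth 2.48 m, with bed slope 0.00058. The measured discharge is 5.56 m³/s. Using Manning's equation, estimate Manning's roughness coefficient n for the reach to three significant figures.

A = b·y = 1.77 × 2.48 = 4.390 m²
P = b + 2y = 1.77 + 2×2.48 = 6.730 m
R = A/P = 4.390/6.730 = 0.6522 m
n = (1/Q)·A·R^(2/3)·S^(1/2) = (1/5.56) × 4.390 × 0.7521 × 0.02408 = 0.01430

0.0143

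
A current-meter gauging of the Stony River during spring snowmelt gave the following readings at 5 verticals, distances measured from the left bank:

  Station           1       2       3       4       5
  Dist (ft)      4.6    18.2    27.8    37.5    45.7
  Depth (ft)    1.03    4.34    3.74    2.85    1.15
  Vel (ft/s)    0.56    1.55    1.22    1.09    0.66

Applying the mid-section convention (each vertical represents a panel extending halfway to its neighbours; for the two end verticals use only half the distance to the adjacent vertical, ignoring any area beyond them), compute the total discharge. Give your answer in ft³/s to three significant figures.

w_1 = (18.2 − 4.6)/2 = 6.8 ft; q_1 = 0.56 × 1.03 × 6.8 = 3.922 ft³/s
w_2 = (27.8 − 4.6)/2 = 11.6 ft; q_2 = 1.55 × 4.34 × 11.6 = 78.03 ft³/s
w_3 = (37.5 − 18.2)/2 = 9.65 ft; q_3 = 1.22 × 3.74 × 9.65 = 44.03 ft³/s
w_4 = (45.7 − 27.8)/2 = 8.95 ft; q_4 = 1.09 × 2.85 × 8.95 = 27.80 ft³/s
w_5 = (45.7 − 37.5)/2 = 4.1 ft; q_5 = 0.66 × 1.15 × 4.1 = 3.112 ft³/s
Q = Σ qᵢ = 156.9 ft³/s

157 ft³/s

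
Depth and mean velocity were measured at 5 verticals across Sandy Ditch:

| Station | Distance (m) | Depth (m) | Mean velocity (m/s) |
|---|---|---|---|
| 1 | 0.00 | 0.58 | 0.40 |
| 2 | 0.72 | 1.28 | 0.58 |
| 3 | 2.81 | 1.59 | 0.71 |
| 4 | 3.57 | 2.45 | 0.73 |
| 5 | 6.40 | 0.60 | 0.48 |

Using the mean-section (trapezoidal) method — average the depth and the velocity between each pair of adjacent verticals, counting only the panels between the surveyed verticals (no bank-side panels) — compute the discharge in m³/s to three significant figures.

Panel 1-2: Δb = 0.72 m, d̄ = (0.58+1.28)/2 = 0.93, v̄ = (0.40+0.58)/2 = 0.49 → q = 0.72×0.93×0.49 = 0.3281 m³/s
Panel 2-3: Δb = 2.09 m, d̄ = (1.28+1.59)/2 = 1.435, v̄ = (0.58+0.71)/2 = 0.645 → q = 2.09×1.435×0.645 = 1.934 m³/s
Panel 3-4: Δb = 0.76 m, d̄ = (1.59+2.45)/2 = 2.02, v̄ = (0.71+0.73)/2 = 0.72 → q = 0.76×2.02×0.72 = 1.105 m³/s
Panel 4-5: Δb = 2.83 m, d̄ = (2.45+0.60)/2 = 1.525, v̄ = (0.73+0.48)/2 = 0.605 → q = 2.83×1.525×0.605 = 2.611 m³/s
Q = Σ q = 5.979 m³/s

5.98 m³/s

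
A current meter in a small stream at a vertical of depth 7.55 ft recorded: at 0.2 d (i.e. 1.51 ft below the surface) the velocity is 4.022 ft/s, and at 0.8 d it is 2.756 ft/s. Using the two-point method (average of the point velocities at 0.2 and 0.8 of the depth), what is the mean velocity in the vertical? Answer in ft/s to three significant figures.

v̄ = (4.022 + 2.756) / 2 = 3.389 ft/s

3.39 ft/s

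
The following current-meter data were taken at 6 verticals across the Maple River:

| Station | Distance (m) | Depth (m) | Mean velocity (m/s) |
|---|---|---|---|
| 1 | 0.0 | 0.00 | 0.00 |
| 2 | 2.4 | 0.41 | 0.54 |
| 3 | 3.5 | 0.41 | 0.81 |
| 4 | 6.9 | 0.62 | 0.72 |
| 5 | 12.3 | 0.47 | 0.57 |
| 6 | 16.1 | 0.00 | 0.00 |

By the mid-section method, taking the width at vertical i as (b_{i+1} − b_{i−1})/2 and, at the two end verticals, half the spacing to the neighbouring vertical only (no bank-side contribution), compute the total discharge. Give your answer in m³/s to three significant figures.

w_2 = (3.5 − 0.0)/2 = 1.75 m; q_2 = 0.54 × 0.41 × 1.75 = 0.3875 m³/s
w_3 = (6.9 − 2.4)/2 = 2.25 m; q_3 = 0.81 × 0.41 × 2.25 = 0.7472 m³/s
w_4 = (12.3 − 3.5)/2 = 4.4 m; q_4 = 0.72 × 0.62 × 4.4 = 1.964 m³/s
w_5 = (16.1 − 6.9)/2 = 4.6 m; q_5 = 0.57 × 0.47 × 4.6 = 1.232 m³/s
Stations 1, 6 contribute zero (depth or velocity is 0).
Q = Σ qᵢ = 4.331 m³/s

4.33 m³/s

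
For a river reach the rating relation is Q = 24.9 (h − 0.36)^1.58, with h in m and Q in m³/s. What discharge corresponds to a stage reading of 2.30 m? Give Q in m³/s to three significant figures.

Q = 24.9 × (2.30 − 0.36)^1.58 = 24.9 × 1.94^1.58 = 70.95 m³/s

70.9 m³/s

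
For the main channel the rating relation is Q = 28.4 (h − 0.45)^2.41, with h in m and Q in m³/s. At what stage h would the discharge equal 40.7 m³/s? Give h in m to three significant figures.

1.61 m

h − h₀ = (Q/C)^(1/b) = (40.7/28.4)^(1/2.41) = 1.161 m
h = 0.45 + 1.161 = 1.611 m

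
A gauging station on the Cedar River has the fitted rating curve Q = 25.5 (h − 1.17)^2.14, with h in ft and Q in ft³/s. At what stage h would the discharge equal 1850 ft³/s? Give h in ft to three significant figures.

8.57 ft

h − h₀ = (Q/C)^(1/b) = (1850/25.5)^(1/2.14) = 7.404 ft
h = 1.17 + 7.404 = 8.574 ft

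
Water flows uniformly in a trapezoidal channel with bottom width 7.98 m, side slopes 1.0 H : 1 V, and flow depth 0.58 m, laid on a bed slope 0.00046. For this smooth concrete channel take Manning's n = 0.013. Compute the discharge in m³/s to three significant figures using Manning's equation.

A = (b + z·y)·y = (7.98 + 1.0×0.58)×0.58 = 4.965 m²
P = b + 2y√(1+z²) = 7.98 + 2×0.58×√(1+1.0²) = 9.620 m
R = A/P = 4.965/9.620 = 0.5161 m
Q = (1/n)·A·R^(2/3)·S^(1/2) = (1/0.013) × 4.965 × 0.5161^(2/3) × 0.00046^(1/2) = 5.270 m³/s

5.27 m³/s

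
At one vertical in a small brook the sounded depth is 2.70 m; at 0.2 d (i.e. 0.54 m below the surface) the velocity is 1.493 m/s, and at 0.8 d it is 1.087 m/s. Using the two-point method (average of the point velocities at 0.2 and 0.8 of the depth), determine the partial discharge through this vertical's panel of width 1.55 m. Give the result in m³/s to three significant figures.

v̄ = (1.493 + 1.087) / 2 = 1.290 m/s
q = v̄ × d × w = 1.290 × 2.70 × 1.55 = 5.399 m³/s

5.40 m³/s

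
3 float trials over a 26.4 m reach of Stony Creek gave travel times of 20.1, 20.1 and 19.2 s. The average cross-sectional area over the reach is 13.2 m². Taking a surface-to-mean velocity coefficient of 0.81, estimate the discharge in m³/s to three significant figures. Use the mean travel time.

14.3 m³/s

t̄ = (20.1 + 20.1 + 19.2) / 3 = 19.8 s
v_surface = L / t̄ = 26.4 / 19.8 = 1.333 m/s
v_mean = 0.81 × 1.333 = 1.080 m/s
Q = A × v_mean = 13.2 × 1.080 = 14.26 m³/s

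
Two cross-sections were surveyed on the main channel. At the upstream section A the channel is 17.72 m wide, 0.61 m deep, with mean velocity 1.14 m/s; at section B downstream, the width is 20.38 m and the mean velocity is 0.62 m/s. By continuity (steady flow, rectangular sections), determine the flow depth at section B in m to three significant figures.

Q = A₁V₁ = (17.72×0.61) × 1.14 = 12.32 m³/s
d₂ = Q/(b₂ V₂) = 12.32/(20.38×0.62) = 0.9752 m

0.975 m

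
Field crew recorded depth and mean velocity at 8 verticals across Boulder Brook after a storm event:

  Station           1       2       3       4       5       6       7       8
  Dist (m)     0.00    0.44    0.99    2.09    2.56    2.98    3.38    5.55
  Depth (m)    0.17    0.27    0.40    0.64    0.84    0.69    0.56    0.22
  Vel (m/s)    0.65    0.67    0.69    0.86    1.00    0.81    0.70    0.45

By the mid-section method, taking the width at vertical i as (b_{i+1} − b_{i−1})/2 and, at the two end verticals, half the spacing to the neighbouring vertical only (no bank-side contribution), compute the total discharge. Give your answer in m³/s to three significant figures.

1.99 m³/s

w_1 = (0.44 − 0.00)/2 = 0.22 m; q_1 = 0.65 × 0.17 × 0.22 = 0.02431 m³/s
w_2 = (0.99 − 0.00)/2 = 0.495 m; q_2 = 0.67 × 0.27 × 0.495 = 0.08955 m³/s
w_3 = (2.09 − 0.44)/2 = 0.825 m; q_3 = 0.69 × 0.40 × 0.825 = 0.2277 m³/s
w_4 = (2.56 − 0.99)/2 = 0.785 m; q_4 = 0.86 × 0.64 × 0.785 = 0.4321 m³/s
w_5 = (2.98 − 2.09)/2 = 0.445 m; q_5 = 1.00 × 0.84 × 0.445 = 0.3738 m³/s
w_6 = (3.38 − 2.56)/2 = 0.41 m; q_6 = 0.81 × 0.69 × 0.41 = 0.2291 m³/s
w_7 = (5.55 − 2.98)/2 = 1.285 m; q_7 = 0.70 × 0.56 × 1.285 = 0.5037 m³/s
w_8 = (5.55 − 3.38)/2 = 1.085 m; q_8 = 0.45 × 0.22 × 1.085 = 0.1074 m³/s
Q = Σ qᵢ = 1.988 m³/s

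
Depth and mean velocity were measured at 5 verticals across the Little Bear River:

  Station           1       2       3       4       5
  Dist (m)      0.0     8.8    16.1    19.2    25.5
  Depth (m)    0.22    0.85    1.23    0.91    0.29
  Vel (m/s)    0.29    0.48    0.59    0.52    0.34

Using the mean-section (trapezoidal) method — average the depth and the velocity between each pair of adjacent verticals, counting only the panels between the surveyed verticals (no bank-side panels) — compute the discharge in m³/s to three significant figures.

9.34 m³/s

Panel 1-2: Δb = 8.8 m, d̄ = (0.22+0.85)/2 = 0.535, v̄ = (0.29+0.48)/2 = 0.385 → q = 8.8×0.535×0.385 = 1.813 m³/s
Panel 2-3: Δb = 7.3 m, d̄ = (0.85+1.23)/2 = 1.04, v̄ = (0.48+0.59)/2 = 0.535 → q = 7.3×1.04×0.535 = 4.062 m³/s
Panel 3-4: Δb = 3.1 m, d̄ = (1.23+0.91)/2 = 1.07, v̄ = (0.59+0.52)/2 = 0.555 → q = 3.1×1.07×0.555 = 1.841 m³/s
Panel 4-5: Δb = 6.3 m, d̄ = (0.91+0.29)/2 = 0.6, v̄ = (0.52+0.34)/2 = 0.43 → q = 6.3×0.6×0.43 = 1.625 m³/s
Q = Σ q = 9.341 m³/s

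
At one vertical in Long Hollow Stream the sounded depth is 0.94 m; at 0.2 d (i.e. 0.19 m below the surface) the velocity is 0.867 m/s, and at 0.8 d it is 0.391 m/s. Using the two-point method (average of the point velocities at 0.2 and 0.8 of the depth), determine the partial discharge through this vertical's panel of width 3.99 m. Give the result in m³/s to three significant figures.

2.36 m³/s

v̄ = (0.867 + 0.391) / 2 = 0.6290 m/s
q = v̄ × d × w = 0.6290 × 0.94 × 3.99 = 2.359 m³/s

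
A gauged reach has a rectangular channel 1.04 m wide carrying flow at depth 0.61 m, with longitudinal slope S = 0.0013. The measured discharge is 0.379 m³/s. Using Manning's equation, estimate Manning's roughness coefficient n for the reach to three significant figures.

A = b·y = 1.04 × 0.61 = 0.6344 m²
P = b + 2y = 1.04 + 2×0.61 = 2.260 m
R = A/P = 0.6344/2.260 = 0.2807 m
n = (1/Q)·A·R^(2/3)·S^(1/2) = (1/0.379) × 0.6344 × 0.4287 × 0.03606 = 0.02587

0.0259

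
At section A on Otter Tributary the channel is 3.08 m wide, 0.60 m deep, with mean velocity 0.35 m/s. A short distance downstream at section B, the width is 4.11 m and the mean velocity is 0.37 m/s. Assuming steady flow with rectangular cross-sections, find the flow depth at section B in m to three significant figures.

0.425 m

Q = A₁V₁ = (3.08×0.60) × 0.35 = 0.6468 m³/s
d₂ = Q/(b₂ V₂) = 0.6468/(4.11×0.37) = 0.4253 m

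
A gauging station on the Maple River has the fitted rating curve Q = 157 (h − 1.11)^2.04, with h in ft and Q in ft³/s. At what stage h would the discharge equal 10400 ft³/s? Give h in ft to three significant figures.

8.92 ft

h − h₀ = (Q/C)^(1/b) = (10400/157)^(1/2.04) = 7.811 ft
h = 1.11 + 7.811 = 8.921 ft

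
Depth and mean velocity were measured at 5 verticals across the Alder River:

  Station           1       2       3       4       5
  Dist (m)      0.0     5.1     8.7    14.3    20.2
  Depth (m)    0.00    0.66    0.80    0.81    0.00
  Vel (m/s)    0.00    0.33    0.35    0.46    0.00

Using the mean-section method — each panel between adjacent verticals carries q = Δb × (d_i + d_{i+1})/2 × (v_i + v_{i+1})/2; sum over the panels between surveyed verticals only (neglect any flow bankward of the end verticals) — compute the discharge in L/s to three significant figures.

Panel 1-2: Δb = 5.1 m, d̄ = (0.00+0.66)/2 = 0.33, v̄ = (0.00+0.33)/2 = 0.165 → q = 5.1×0.33×0.165 = 0.2777 m³/s
Panel 2-3: Δb = 3.6 m, d̄ = (0.66+0.80)/2 = 0.73, v̄ = (0.33+0.35)/2 = 0.34 → q = 3.6×0.73×0.34 = 0.8935 m³/s
Panel 3-4: Δb = 5.6 m, d̄ = (0.80+0.81)/2 = 0.805, v̄ = (0.35+0.46)/2 = 0.405 → q = 5.6×0.805×0.405 = 1.826 m³/s
Panel 4-5: Δb = 5.9 m, d̄ = (0.81+0.00)/2 = 0.405, v̄ = (0.46+0.00)/2 = 0.23 → q = 5.9×0.405×0.23 = 0.5496 m³/s
Q = Σ q = 3.547 m³/s
= 3.547 × 1000 = 3547 L/s

3550 L/s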